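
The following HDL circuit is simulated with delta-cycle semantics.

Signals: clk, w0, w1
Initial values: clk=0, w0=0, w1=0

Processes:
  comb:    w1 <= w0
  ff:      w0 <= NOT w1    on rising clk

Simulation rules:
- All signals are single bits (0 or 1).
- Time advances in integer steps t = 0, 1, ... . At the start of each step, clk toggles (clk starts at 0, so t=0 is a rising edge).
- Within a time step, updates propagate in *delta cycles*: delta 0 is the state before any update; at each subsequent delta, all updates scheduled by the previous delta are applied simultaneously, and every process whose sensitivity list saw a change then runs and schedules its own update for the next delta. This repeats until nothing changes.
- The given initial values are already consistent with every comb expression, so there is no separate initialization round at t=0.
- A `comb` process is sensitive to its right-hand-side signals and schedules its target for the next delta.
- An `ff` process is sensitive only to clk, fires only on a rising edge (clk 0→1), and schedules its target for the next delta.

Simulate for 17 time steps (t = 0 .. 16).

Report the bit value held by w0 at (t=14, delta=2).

[bits: clk,w1,w0]
t=0: Δ0=000 Δ1=100 Δ2=101 Δ3=111 | 3Δ
t=1: Δ0=111 Δ1=011 | 1Δ
t=2: Δ0=011 Δ1=111 Δ2=110 Δ3=100 | 3Δ
t=3: Δ0=100 Δ1=000 | 1Δ
t=4: Δ0=000 Δ1=100 Δ2=101 Δ3=111 | 3Δ
t=5: Δ0=111 Δ1=011 | 1Δ
t=6: Δ0=011 Δ1=111 Δ2=110 Δ3=100 | 3Δ
t=7: Δ0=100 Δ1=000 | 1Δ
t=8: Δ0=000 Δ1=100 Δ2=101 Δ3=111 | 3Δ
t=9: Δ0=111 Δ1=011 | 1Δ
t=10: Δ0=011 Δ1=111 Δ2=110 Δ3=100 | 3Δ
t=11: Δ0=100 Δ1=000 | 1Δ
t=12: Δ0=000 Δ1=100 Δ2=101 Δ3=111 | 3Δ
t=13: Δ0=111 Δ1=011 | 1Δ
t=14: Δ0=011 Δ1=111 Δ2=110 Δ3=100 | 3Δ
t=15: Δ0=100 Δ1=000 | 1Δ
t=16: Δ0=000 Δ1=100 Δ2=101 Δ3=111 | 3Δ

0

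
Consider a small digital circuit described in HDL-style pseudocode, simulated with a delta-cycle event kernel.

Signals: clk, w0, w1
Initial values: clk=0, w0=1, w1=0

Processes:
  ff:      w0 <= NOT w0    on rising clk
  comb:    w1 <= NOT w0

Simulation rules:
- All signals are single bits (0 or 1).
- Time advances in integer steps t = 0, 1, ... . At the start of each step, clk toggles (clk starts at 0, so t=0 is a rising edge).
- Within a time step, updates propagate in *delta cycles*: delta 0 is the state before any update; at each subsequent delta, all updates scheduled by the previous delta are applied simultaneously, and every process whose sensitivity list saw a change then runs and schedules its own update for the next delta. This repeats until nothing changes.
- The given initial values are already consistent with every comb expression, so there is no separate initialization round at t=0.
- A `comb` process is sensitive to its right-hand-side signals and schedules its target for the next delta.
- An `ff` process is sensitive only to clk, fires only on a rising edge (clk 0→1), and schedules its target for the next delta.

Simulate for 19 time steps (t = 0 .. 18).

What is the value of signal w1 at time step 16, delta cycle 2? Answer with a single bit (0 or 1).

t0.Δ0 w0=1 clk=0 w1=0
t0.Δ1 w0=1 clk=1 w1=0
t0.Δ2 w0=0 clk=1 w1=0
t0.Δ3 w0=0 clk=1 w1=1
t1.Δ0 w0=0 clk=1 w1=1
t1.Δ1 w0=0 clk=0 w1=1
t2.Δ0 w0=0 clk=0 w1=1
t2.Δ1 w0=0 clk=1 w1=1
t2.Δ2 w0=1 clk=1 w1=1
t2.Δ3 w0=1 clk=1 w1=0
t3.Δ0 w0=1 clk=1 w1=0
t3.Δ1 w0=1 clk=0 w1=0
t4.Δ0 w0=1 clk=0 w1=0
t4.Δ1 w0=1 clk=1 w1=0
t4.Δ2 w0=0 clk=1 w1=0
t4.Δ3 w0=0 clk=1 w1=1
t5.Δ0 w0=0 clk=1 w1=1
t5.Δ1 w0=0 clk=0 w1=1
t6.Δ0 w0=0 clk=0 w1=1
t6.Δ1 w0=0 clk=1 w1=1
t6.Δ2 w0=1 clk=1 w1=1
t6.Δ3 w0=1 clk=1 w1=0
t7.Δ0 w0=1 clk=1 w1=0
t7.Δ1 w0=1 clk=0 w1=0
t8.Δ0 w0=1 clk=0 w1=0
t8.Δ1 w0=1 clk=1 w1=0
t8.Δ2 w0=0 clk=1 w1=0
t8.Δ3 w0=0 clk=1 w1=1
t9.Δ0 w0=0 clk=1 w1=1
t9.Δ1 w0=0 clk=0 w1=1
t10.Δ0 w0=0 clk=0 w1=1
t10.Δ1 w0=0 clk=1 w1=1
t10.Δ2 w0=1 clk=1 w1=1
t10.Δ3 w0=1 clk=1 w1=0
t11.Δ0 w0=1 clk=1 w1=0
t11.Δ1 w0=1 clk=0 w1=0
t12.Δ0 w0=1 clk=0 w1=0
t12.Δ1 w0=1 clk=1 w1=0
t12.Δ2 w0=0 clk=1 w1=0
t12.Δ3 w0=0 clk=1 w1=1
t13.Δ0 w0=0 clk=1 w1=1
t13.Δ1 w0=0 clk=0 w1=1
t14.Δ0 w0=0 clk=0 w1=1
t14.Δ1 w0=0 clk=1 w1=1
t14.Δ2 w0=1 clk=1 w1=1
t14.Δ3 w0=1 clk=1 w1=0
t15.Δ0 w0=1 clk=1 w1=0
t15.Δ1 w0=1 clk=0 w1=0
t16.Δ0 w0=1 clk=0 w1=0
t16.Δ1 w0=1 clk=1 w1=0
t16.Δ2 w0=0 clk=1 w1=0
t16.Δ3 w0=0 clk=1 w1=1
t17.Δ0 w0=0 clk=1 w1=1
t17.Δ1 w0=0 clk=0 w1=1
t18.Δ0 w0=0 clk=0 w1=1
t18.Δ1 w0=0 clk=1 w1=1
t18.Δ2 w0=1 clk=1 w1=1
t18.Δ3 w0=1 clk=1 w1=0

0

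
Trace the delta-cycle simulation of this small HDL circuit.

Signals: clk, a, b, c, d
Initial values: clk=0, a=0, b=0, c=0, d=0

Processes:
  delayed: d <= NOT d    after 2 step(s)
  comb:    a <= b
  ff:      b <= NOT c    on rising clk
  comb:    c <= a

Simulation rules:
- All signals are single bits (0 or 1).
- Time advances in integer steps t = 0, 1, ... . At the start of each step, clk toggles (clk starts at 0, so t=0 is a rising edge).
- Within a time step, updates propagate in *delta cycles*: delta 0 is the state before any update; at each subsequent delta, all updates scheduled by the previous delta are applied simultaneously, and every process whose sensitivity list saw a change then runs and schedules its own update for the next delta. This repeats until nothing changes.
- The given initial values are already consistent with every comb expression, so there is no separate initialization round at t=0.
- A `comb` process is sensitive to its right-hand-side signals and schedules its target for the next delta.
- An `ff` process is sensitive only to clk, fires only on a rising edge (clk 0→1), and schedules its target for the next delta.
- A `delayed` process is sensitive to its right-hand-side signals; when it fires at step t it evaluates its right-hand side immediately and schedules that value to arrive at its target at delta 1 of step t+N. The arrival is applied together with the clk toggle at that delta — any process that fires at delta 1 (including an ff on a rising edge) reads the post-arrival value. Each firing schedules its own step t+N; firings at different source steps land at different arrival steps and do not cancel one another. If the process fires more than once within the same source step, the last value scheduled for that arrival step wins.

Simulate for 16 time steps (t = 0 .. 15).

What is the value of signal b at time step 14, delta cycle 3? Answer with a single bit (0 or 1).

t=0 Δ0: a=0 d=0 c=0 b=0 clk=0
  Δ1: clk:0→1
  Δ2: b:0→1
  Δ3: a:0→1
  Δ4: c:0→1
  (4Δ to stable)
t=1 Δ0: a=1 d=0 c=1 b=1 clk=1
  Δ1: clk:1→0
  (1Δ to stable)
t=2 Δ0: a=1 d=0 c=1 b=1 clk=0
  Δ1: clk:0→1
  Δ2: b:1→0
  Δ3: a:1→0
  Δ4: c:1→0
  (4Δ to stable)
t=3 Δ0: a=0 d=0 c=0 b=0 clk=1
  Δ1: clk:1→0
  (1Δ to stable)
t=4 Δ0: a=0 d=0 c=0 b=0 clk=0
  Δ1: clk:0→1
  Δ2: b:0→1
  Δ3: a:0→1
  Δ4: c:0→1
  (4Δ to stable)
t=5 Δ0: a=1 d=0 c=1 b=1 clk=1
  Δ1: clk:1→0
  (1Δ to stable)
t=6 Δ0: a=1 d=0 c=1 b=1 clk=0
  Δ1: clk:0→1
  Δ2: b:1→0
  Δ3: a:1→0
  Δ4: c:1→0
  (4Δ to stable)
t=7 Δ0: a=0 d=0 c=0 b=0 clk=1
  Δ1: clk:1→0
  (1Δ to stable)
t=8 Δ0: a=0 d=0 c=0 b=0 clk=0
  Δ1: clk:0→1
  Δ2: b:0→1
  Δ3: a:0→1
  Δ4: c:0→1
  (4Δ to stable)
t=9 Δ0: a=1 d=0 c=1 b=1 clk=1
  Δ1: clk:1→0
  (1Δ to stable)
t=10 Δ0: a=1 d=0 c=1 b=1 clk=0
  Δ1: clk:0→1
  Δ2: b:1→0
  Δ3: a:1→0
  Δ4: c:1→0
  (4Δ to stable)
t=11 Δ0: a=0 d=0 c=0 b=0 clk=1
  Δ1: clk:1→0
  (1Δ to stable)
t=12 Δ0: a=0 d=0 c=0 b=0 clk=0
  Δ1: clk:0→1
  Δ2: b:0→1
  Δ3: a:0→1
  Δ4: c:0→1
  (4Δ to stable)
t=13 Δ0: a=1 d=0 c=1 b=1 clk=1
  Δ1: clk:1→0
  (1Δ to stable)
t=14 Δ0: a=1 d=0 c=1 b=1 clk=0
  Δ1: clk:0→1
  Δ2: b:1→0
  Δ3: a:1→0
  Δ4: c:1→0
  (4Δ to stable)
t=15 Δ0: a=0 d=0 c=0 b=0 clk=1
  Δ1: clk:1→0
  (1Δ to stable)

0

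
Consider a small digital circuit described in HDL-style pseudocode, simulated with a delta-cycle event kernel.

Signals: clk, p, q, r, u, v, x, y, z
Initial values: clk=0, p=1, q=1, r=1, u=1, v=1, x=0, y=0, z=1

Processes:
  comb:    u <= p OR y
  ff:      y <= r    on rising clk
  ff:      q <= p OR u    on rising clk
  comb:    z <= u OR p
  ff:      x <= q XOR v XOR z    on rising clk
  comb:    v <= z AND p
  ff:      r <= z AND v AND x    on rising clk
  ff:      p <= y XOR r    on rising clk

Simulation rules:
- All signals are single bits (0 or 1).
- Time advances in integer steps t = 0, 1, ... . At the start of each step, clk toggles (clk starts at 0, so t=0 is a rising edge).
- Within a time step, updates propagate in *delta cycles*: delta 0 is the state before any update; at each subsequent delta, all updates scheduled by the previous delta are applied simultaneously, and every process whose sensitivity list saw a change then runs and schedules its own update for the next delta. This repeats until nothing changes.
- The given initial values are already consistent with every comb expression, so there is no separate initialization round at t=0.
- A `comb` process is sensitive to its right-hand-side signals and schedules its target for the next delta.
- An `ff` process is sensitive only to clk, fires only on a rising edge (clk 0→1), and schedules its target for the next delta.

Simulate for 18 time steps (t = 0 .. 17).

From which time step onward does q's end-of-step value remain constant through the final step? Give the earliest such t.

14

t0.Δ0 y=0 u=1 x=0 z=1 v=1 p=1 r=1 q=1 clk=0
t0.Δ1 y=0 u=1 x=0 z=1 v=1 p=1 r=1 q=1 clk=1
t0.Δ2 y=1 u=1 x=1 z=1 v=1 p=1 r=0 q=1 clk=1
t1.Δ0 y=1 u=1 x=1 z=1 v=1 p=1 r=0 q=1 clk=1
t1.Δ1 y=1 u=1 x=1 z=1 v=1 p=1 r=0 q=1 clk=0
t2.Δ0 y=1 u=1 x=1 z=1 v=1 p=1 r=0 q=1 clk=0
t2.Δ1 y=1 u=1 x=1 z=1 v=1 p=1 r=0 q=1 clk=1
t2.Δ2 y=0 u=1 x=1 z=1 v=1 p=1 r=1 q=1 clk=1
t3.Δ0 y=0 u=1 x=1 z=1 v=1 p=1 r=1 q=1 clk=1
t3.Δ1 y=0 u=1 x=1 z=1 v=1 p=1 r=1 q=1 clk=0
t4.Δ0 y=0 u=1 x=1 z=1 v=1 p=1 r=1 q=1 clk=0
t4.Δ1 y=0 u=1 x=1 z=1 v=1 p=1 r=1 q=1 clk=1
t4.Δ2 y=1 u=1 x=1 z=1 v=1 p=1 r=1 q=1 clk=1
t5.Δ0 y=1 u=1 x=1 z=1 v=1 p=1 r=1 q=1 clk=1
t5.Δ1 y=1 u=1 x=1 z=1 v=1 p=1 r=1 q=1 clk=0
t6.Δ0 y=1 u=1 x=1 z=1 v=1 p=1 r=1 q=1 clk=0
t6.Δ1 y=1 u=1 x=1 z=1 v=1 p=1 r=1 q=1 clk=1
t6.Δ2 y=1 u=1 x=1 z=1 v=1 p=0 r=1 q=1 clk=1
t6.Δ3 y=1 u=1 x=1 z=1 v=0 p=0 r=1 q=1 clk=1
t7.Δ0 y=1 u=1 x=1 z=1 v=0 p=0 r=1 q=1 clk=1
t7.Δ1 y=1 u=1 x=1 z=1 v=0 p=0 r=1 q=1 clk=0
t8.Δ0 y=1 u=1 x=1 z=1 v=0 p=0 r=1 q=1 clk=0
t8.Δ1 y=1 u=1 x=1 z=1 v=0 p=0 r=1 q=1 clk=1
t8.Δ2 y=1 u=1 x=0 z=1 v=0 p=0 r=0 q=1 clk=1
t9.Δ0 y=1 u=1 x=0 z=1 v=0 p=0 r=0 q=1 clk=1
t9.Δ1 y=1 u=1 x=0 z=1 v=0 p=0 r=0 q=1 clk=0
t10.Δ0 y=1 u=1 x=0 z=1 v=0 p=0 r=0 q=1 clk=0
t10.Δ1 y=1 u=1 x=0 z=1 v=0 p=0 r=0 q=1 clk=1
t10.Δ2 y=0 u=1 x=0 z=1 v=0 p=1 r=0 q=1 clk=1
t10.Δ3 y=0 u=1 x=0 z=1 v=1 p=1 r=0 q=1 clk=1
t11.Δ0 y=0 u=1 x=0 z=1 v=1 p=1 r=0 q=1 clk=1
t11.Δ1 y=0 u=1 x=0 z=1 v=1 p=1 r=0 q=1 clk=0
t12.Δ0 y=0 u=1 x=0 z=1 v=1 p=1 r=0 q=1 clk=0
t12.Δ1 y=0 u=1 x=0 z=1 v=1 p=1 r=0 q=1 clk=1
t12.Δ2 y=0 u=1 x=1 z=1 v=1 p=0 r=0 q=1 clk=1
t12.Δ3 y=0 u=0 x=1 z=1 v=0 p=0 r=0 q=1 clk=1
t12.Δ4 y=0 u=0 x=1 z=0 v=0 p=0 r=0 q=1 clk=1
t13.Δ0 y=0 u=0 x=1 z=0 v=0 p=0 r=0 q=1 clk=1
t13.Δ1 y=0 u=0 x=1 z=0 v=0 p=0 r=0 q=1 clk=0
t14.Δ0 y=0 u=0 x=1 z=0 v=0 p=0 r=0 q=1 clk=0
t14.Δ1 y=0 u=0 x=1 z=0 v=0 p=0 r=0 q=1 clk=1
t14.Δ2 y=0 u=0 x=1 z=0 v=0 p=0 r=0 q=0 clk=1
t15.Δ0 y=0 u=0 x=1 z=0 v=0 p=0 r=0 q=0 clk=1
t15.Δ1 y=0 u=0 x=1 z=0 v=0 p=0 r=0 q=0 clk=0
t16.Δ0 y=0 u=0 x=1 z=0 v=0 p=0 r=0 q=0 clk=0
t16.Δ1 y=0 u=0 x=1 z=0 v=0 p=0 r=0 q=0 clk=1
t16.Δ2 y=0 u=0 x=0 z=0 v=0 p=0 r=0 q=0 clk=1
t17.Δ0 y=0 u=0 x=0 z=0 v=0 p=0 r=0 q=0 clk=1
t17.Δ1 y=0 u=0 x=0 z=0 v=0 p=0 r=0 q=0 clk=0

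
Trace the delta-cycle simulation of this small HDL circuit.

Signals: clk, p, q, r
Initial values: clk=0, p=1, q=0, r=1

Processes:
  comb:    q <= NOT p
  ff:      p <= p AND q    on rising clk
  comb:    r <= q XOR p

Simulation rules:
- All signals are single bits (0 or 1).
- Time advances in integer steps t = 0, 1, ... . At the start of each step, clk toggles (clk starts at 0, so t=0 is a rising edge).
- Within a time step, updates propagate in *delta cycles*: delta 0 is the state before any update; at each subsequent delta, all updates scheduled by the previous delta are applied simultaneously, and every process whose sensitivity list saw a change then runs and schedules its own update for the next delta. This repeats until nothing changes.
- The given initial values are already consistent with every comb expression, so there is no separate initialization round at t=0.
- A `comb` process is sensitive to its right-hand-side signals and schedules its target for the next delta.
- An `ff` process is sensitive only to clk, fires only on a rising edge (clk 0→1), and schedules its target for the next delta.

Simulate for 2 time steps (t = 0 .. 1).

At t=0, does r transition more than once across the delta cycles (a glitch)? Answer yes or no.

yes

[bits: q,clk,p,r]
t=0: Δ0=0011 Δ1=0111 Δ2=0101 Δ3=1100 Δ4=1101 | 4Δ
t=1: Δ0=1101 Δ1=1001 | 1Δ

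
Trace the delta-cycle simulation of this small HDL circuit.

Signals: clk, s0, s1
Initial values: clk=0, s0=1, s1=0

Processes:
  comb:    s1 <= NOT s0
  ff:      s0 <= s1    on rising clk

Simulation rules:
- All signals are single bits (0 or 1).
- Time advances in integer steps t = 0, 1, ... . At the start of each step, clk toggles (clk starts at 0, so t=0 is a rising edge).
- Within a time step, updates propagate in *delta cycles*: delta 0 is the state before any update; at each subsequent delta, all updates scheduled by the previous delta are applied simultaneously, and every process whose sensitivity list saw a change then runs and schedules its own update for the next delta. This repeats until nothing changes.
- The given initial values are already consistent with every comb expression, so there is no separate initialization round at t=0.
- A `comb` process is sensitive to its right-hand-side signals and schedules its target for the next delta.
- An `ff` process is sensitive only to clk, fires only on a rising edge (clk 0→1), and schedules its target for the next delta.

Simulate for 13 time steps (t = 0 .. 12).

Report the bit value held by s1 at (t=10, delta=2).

t0.Δ0 s1=0 s0=1 clk=0
t0.Δ1 s1=0 s0=1 clk=1
t0.Δ2 s1=0 s0=0 clk=1
t0.Δ3 s1=1 s0=0 clk=1
t1.Δ0 s1=1 s0=0 clk=1
t1.Δ1 s1=1 s0=0 clk=0
t2.Δ0 s1=1 s0=0 clk=0
t2.Δ1 s1=1 s0=0 clk=1
t2.Δ2 s1=1 s0=1 clk=1
t2.Δ3 s1=0 s0=1 clk=1
t3.Δ0 s1=0 s0=1 clk=1
t3.Δ1 s1=0 s0=1 clk=0
t4.Δ0 s1=0 s0=1 clk=0
t4.Δ1 s1=0 s0=1 clk=1
t4.Δ2 s1=0 s0=0 clk=1
t4.Δ3 s1=1 s0=0 clk=1
t5.Δ0 s1=1 s0=0 clk=1
t5.Δ1 s1=1 s0=0 clk=0
t6.Δ0 s1=1 s0=0 clk=0
t6.Δ1 s1=1 s0=0 clk=1
t6.Δ2 s1=1 s0=1 clk=1
t6.Δ3 s1=0 s0=1 clk=1
t7.Δ0 s1=0 s0=1 clk=1
t7.Δ1 s1=0 s0=1 clk=0
t8.Δ0 s1=0 s0=1 clk=0
t8.Δ1 s1=0 s0=1 clk=1
t8.Δ2 s1=0 s0=0 clk=1
t8.Δ3 s1=1 s0=0 clk=1
t9.Δ0 s1=1 s0=0 clk=1
t9.Δ1 s1=1 s0=0 clk=0
t10.Δ0 s1=1 s0=0 clk=0
t10.Δ1 s1=1 s0=0 clk=1
t10.Δ2 s1=1 s0=1 clk=1
t10.Δ3 s1=0 s0=1 clk=1
t11.Δ0 s1=0 s0=1 clk=1
t11.Δ1 s1=0 s0=1 clk=0
t12.Δ0 s1=0 s0=1 clk=0
t12.Δ1 s1=0 s0=1 clk=1
t12.Δ2 s1=0 s0=0 clk=1
t12.Δ3 s1=1 s0=0 clk=1

1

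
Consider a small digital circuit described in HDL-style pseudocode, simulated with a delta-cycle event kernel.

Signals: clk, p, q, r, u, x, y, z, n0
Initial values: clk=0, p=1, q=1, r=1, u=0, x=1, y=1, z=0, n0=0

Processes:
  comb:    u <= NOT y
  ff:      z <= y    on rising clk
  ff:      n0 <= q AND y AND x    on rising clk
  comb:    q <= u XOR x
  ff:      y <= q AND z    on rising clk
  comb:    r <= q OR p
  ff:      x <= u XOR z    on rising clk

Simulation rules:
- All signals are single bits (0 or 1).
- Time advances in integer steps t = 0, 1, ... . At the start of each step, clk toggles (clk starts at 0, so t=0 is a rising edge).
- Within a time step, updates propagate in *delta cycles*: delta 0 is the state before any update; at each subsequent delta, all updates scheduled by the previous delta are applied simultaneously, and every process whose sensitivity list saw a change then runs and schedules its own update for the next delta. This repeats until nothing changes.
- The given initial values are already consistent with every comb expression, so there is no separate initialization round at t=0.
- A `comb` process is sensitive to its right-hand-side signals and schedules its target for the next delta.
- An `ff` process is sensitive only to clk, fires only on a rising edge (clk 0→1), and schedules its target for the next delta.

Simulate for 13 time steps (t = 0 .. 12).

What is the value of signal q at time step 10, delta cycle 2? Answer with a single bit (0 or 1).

t0.Δ0 y=1 q=1 r=1 x=1 p=1 z=0 n0=0 u=0 clk=0
t0.Δ1 y=1 q=1 r=1 x=1 p=1 z=0 n0=0 u=0 clk=1
t0.Δ2 y=0 q=1 r=1 x=0 p=1 z=1 n0=1 u=0 clk=1
t0.Δ3 y=0 q=0 r=1 x=0 p=1 z=1 n0=1 u=1 clk=1
t0.Δ4 y=0 q=1 r=1 x=0 p=1 z=1 n0=1 u=1 clk=1
t1.Δ0 y=0 q=1 r=1 x=0 p=1 z=1 n0=1 u=1 clk=1
t1.Δ1 y=0 q=1 r=1 x=0 p=1 z=1 n0=1 u=1 clk=0
t2.Δ0 y=0 q=1 r=1 x=0 p=1 z=1 n0=1 u=1 clk=0
t2.Δ1 y=0 q=1 r=1 x=0 p=1 z=1 n0=1 u=1 clk=1
t2.Δ2 y=1 q=1 r=1 x=0 p=1 z=0 n0=0 u=1 clk=1
t2.Δ3 y=1 q=1 r=1 x=0 p=1 z=0 n0=0 u=0 clk=1
t2.Δ4 y=1 q=0 r=1 x=0 p=1 z=0 n0=0 u=0 clk=1
t3.Δ0 y=1 q=0 r=1 x=0 p=1 z=0 n0=0 u=0 clk=1
t3.Δ1 y=1 q=0 r=1 x=0 p=1 z=0 n0=0 u=0 clk=0
t4.Δ0 y=1 q=0 r=1 x=0 p=1 z=0 n0=0 u=0 clk=0
t4.Δ1 y=1 q=0 r=1 x=0 p=1 z=0 n0=0 u=0 clk=1
t4.Δ2 y=0 q=0 r=1 x=0 p=1 z=1 n0=0 u=0 clk=1
t4.Δ3 y=0 q=0 r=1 x=0 p=1 z=1 n0=0 u=1 clk=1
t4.Δ4 y=0 q=1 r=1 x=0 p=1 z=1 n0=0 u=1 clk=1
t5.Δ0 y=0 q=1 r=1 x=0 p=1 z=1 n0=0 u=1 clk=1
t5.Δ1 y=0 q=1 r=1 x=0 p=1 z=1 n0=0 u=1 clk=0
t6.Δ0 y=0 q=1 r=1 x=0 p=1 z=1 n0=0 u=1 clk=0
t6.Δ1 y=0 q=1 r=1 x=0 p=1 z=1 n0=0 u=1 clk=1
t6.Δ2 y=1 q=1 r=1 x=0 p=1 z=0 n0=0 u=1 clk=1
t6.Δ3 y=1 q=1 r=1 x=0 p=1 z=0 n0=0 u=0 clk=1
t6.Δ4 y=1 q=0 r=1 x=0 p=1 z=0 n0=0 u=0 clk=1
t7.Δ0 y=1 q=0 r=1 x=0 p=1 z=0 n0=0 u=0 clk=1
t7.Δ1 y=1 q=0 r=1 x=0 p=1 z=0 n0=0 u=0 clk=0
t8.Δ0 y=1 q=0 r=1 x=0 p=1 z=0 n0=0 u=0 clk=0
t8.Δ1 y=1 q=0 r=1 x=0 p=1 z=0 n0=0 u=0 clk=1
t8.Δ2 y=0 q=0 r=1 x=0 p=1 z=1 n0=0 u=0 clk=1
t8.Δ3 y=0 q=0 r=1 x=0 p=1 z=1 n0=0 u=1 clk=1
t8.Δ4 y=0 q=1 r=1 x=0 p=1 z=1 n0=0 u=1 clk=1
t9.Δ0 y=0 q=1 r=1 x=0 p=1 z=1 n0=0 u=1 clk=1
t9.Δ1 y=0 q=1 r=1 x=0 p=1 z=1 n0=0 u=1 clk=0
t10.Δ0 y=0 q=1 r=1 x=0 p=1 z=1 n0=0 u=1 clk=0
t10.Δ1 y=0 q=1 r=1 x=0 p=1 z=1 n0=0 u=1 clk=1
t10.Δ2 y=1 q=1 r=1 x=0 p=1 z=0 n0=0 u=1 clk=1
t10.Δ3 y=1 q=1 r=1 x=0 p=1 z=0 n0=0 u=0 clk=1
t10.Δ4 y=1 q=0 r=1 x=0 p=1 z=0 n0=0 u=0 clk=1
t11.Δ0 y=1 q=0 r=1 x=0 p=1 z=0 n0=0 u=0 clk=1
t11.Δ1 y=1 q=0 r=1 x=0 p=1 z=0 n0=0 u=0 clk=0
t12.Δ0 y=1 q=0 r=1 x=0 p=1 z=0 n0=0 u=0 clk=0
t12.Δ1 y=1 q=0 r=1 x=0 p=1 z=0 n0=0 u=0 clk=1
t12.Δ2 y=0 q=0 r=1 x=0 p=1 z=1 n0=0 u=0 clk=1
t12.Δ3 y=0 q=0 r=1 x=0 p=1 z=1 n0=0 u=1 clk=1
t12.Δ4 y=0 q=1 r=1 x=0 p=1 z=1 n0=0 u=1 clk=1

1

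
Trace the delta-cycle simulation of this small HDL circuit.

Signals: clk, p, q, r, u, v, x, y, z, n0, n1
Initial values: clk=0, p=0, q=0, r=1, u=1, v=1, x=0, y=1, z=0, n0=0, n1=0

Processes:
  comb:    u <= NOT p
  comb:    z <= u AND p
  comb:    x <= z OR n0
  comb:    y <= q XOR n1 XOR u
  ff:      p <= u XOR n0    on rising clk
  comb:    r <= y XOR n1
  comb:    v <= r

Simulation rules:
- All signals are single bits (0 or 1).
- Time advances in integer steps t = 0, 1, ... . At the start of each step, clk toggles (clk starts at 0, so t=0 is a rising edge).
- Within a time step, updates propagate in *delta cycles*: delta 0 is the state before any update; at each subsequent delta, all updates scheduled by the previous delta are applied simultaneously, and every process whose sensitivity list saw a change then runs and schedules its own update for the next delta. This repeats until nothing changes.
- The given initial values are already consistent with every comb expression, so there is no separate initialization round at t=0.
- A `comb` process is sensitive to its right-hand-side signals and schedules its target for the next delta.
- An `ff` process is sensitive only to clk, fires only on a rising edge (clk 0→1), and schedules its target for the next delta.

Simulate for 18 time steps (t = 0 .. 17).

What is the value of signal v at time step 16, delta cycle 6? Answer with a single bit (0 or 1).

t=0 Δ0: r=1 p=0 y=1 x=0 z=0 v=1 u=1 q=0 n1=0 clk=0 n0=0
  Δ1: clk:0→1
  Δ2: p:0→1
  Δ3: z:0→1, u:1→0
  Δ4: y:1→0, x:0→1, z:1→0
  Δ5: r:1→0, x:1→0
  Δ6: v:1→0
  (6Δ to stable)
t=1 Δ0: r=0 p=1 y=0 x=0 z=0 v=0 u=0 q=0 n1=0 clk=1 n0=0
  Δ1: clk:1→0
  (1Δ to stable)
t=2 Δ0: r=0 p=1 y=0 x=0 z=0 v=0 u=0 q=0 n1=0 clk=0 n0=0
  Δ1: clk:0→1
  Δ2: p:1→0
  Δ3: u:0→1
  Δ4: y:0→1
  Δ5: r:0→1
  Δ6: v:0→1
  (6Δ to stable)
t=3 Δ0: r=1 p=0 y=1 x=0 z=0 v=1 u=1 q=0 n1=0 clk=1 n0=0
  Δ1: clk:1→0
  (1Δ to stable)
t=4 Δ0: r=1 p=0 y=1 x=0 z=0 v=1 u=1 q=0 n1=0 clk=0 n0=0
  Δ1: clk:0→1
  Δ2: p:0→1
  Δ3: z:0→1, u:1→0
  Δ4: y:1→0, x:0→1, z:1→0
  Δ5: r:1→0, x:1→0
  Δ6: v:1→0
  (6Δ to stable)
t=5 Δ0: r=0 p=1 y=0 x=0 z=0 v=0 u=0 q=0 n1=0 clk=1 n0=0
  Δ1: clk:1→0
  (1Δ to stable)
t=6 Δ0: r=0 p=1 y=0 x=0 z=0 v=0 u=0 q=0 n1=0 clk=0 n0=0
  Δ1: clk:0→1
  Δ2: p:1→0
  Δ3: u:0→1
  Δ4: y:0→1
  Δ5: r:0→1
  Δ6: v:0→1
  (6Δ to stable)
t=7 Δ0: r=1 p=0 y=1 x=0 z=0 v=1 u=1 q=0 n1=0 clk=1 n0=0
  Δ1: clk:1→0
  (1Δ to stable)
t=8 Δ0: r=1 p=0 y=1 x=0 z=0 v=1 u=1 q=0 n1=0 clk=0 n0=0
  Δ1: clk:0→1
  Δ2: p:0→1
  Δ3: z:0→1, u:1→0
  Δ4: y:1→0, x:0→1, z:1→0
  Δ5: r:1→0, x:1→0
  Δ6: v:1→0
  (6Δ to stable)
t=9 Δ0: r=0 p=1 y=0 x=0 z=0 v=0 u=0 q=0 n1=0 clk=1 n0=0
  Δ1: clk:1→0
  (1Δ to stable)
t=10 Δ0: r=0 p=1 y=0 x=0 z=0 v=0 u=0 q=0 n1=0 clk=0 n0=0
  Δ1: clk:0→1
  Δ2: p:1→0
  Δ3: u:0→1
  Δ4: y:0→1
  Δ5: r:0→1
  Δ6: v:0→1
  (6Δ to stable)
t=11 Δ0: r=1 p=0 y=1 x=0 z=0 v=1 u=1 q=0 n1=0 clk=1 n0=0
  Δ1: clk:1→0
  (1Δ to stable)
t=12 Δ0: r=1 p=0 y=1 x=0 z=0 v=1 u=1 q=0 n1=0 clk=0 n0=0
  Δ1: clk:0→1
  Δ2: p:0→1
  Δ3: z:0→1, u:1→0
  Δ4: y:1→0, x:0→1, z:1→0
  Δ5: r:1→0, x:1→0
  Δ6: v:1→0
  (6Δ to stable)
t=13 Δ0: r=0 p=1 y=0 x=0 z=0 v=0 u=0 q=0 n1=0 clk=1 n0=0
  Δ1: clk:1→0
  (1Δ to stable)
t=14 Δ0: r=0 p=1 y=0 x=0 z=0 v=0 u=0 q=0 n1=0 clk=0 n0=0
  Δ1: clk:0→1
  Δ2: p:1→0
  Δ3: u:0→1
  Δ4: y:0→1
  Δ5: r:0→1
  Δ6: v:0→1
  (6Δ to stable)
t=15 Δ0: r=1 p=0 y=1 x=0 z=0 v=1 u=1 q=0 n1=0 clk=1 n0=0
  Δ1: clk:1→0
  (1Δ to stable)
t=16 Δ0: r=1 p=0 y=1 x=0 z=0 v=1 u=1 q=0 n1=0 clk=0 n0=0
  Δ1: clk:0→1
  Δ2: p:0→1
  Δ3: z:0→1, u:1→0
  Δ4: y:1→0, x:0→1, z:1→0
  Δ5: r:1→0, x:1→0
  Δ6: v:1→0
  (6Δ to stable)
t=17 Δ0: r=0 p=1 y=0 x=0 z=0 v=0 u=0 q=0 n1=0 clk=1 n0=0
  Δ1: clk:1→0
  (1Δ to stable)

0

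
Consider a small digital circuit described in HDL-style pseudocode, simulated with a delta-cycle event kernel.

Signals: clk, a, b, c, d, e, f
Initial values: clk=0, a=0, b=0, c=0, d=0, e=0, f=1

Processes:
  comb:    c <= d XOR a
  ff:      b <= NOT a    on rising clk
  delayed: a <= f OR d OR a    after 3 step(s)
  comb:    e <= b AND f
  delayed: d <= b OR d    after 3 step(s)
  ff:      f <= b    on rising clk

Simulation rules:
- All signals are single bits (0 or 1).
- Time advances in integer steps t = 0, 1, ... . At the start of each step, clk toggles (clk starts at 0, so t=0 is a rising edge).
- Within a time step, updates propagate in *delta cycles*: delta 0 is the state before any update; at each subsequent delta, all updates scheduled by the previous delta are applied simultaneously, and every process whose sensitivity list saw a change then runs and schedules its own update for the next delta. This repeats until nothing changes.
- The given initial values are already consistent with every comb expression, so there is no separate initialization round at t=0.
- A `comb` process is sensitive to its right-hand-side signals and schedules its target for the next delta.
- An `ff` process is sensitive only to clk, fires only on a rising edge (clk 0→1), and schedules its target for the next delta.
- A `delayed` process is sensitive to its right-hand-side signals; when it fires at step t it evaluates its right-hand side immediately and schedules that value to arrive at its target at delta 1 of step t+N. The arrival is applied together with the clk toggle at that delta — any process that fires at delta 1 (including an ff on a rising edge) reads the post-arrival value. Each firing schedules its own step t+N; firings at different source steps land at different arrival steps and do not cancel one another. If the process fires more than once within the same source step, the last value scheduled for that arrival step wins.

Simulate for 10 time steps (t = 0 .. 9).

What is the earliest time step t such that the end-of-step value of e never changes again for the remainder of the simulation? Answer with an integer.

[bits: clk,e,c,b,a,d,f]
t=0: Δ0=0000001 Δ1=1000001 Δ2=1001000 | 2Δ
t=1: Δ0=1001000 Δ1=0001000 | 1Δ
t=2: Δ0=0001000 Δ1=1001000 Δ2=1001001 Δ3=1101001 | 3Δ
t=3: Δ0=1101001 Δ1=0101011 Δ2=0111011 | 2Δ
t=4: Δ0=0111011 Δ1=1111011 | 1Δ
t=5: Δ0=1111011 Δ1=0111111 Δ2=0101111 | 2Δ
t=6: Δ0=0101111 Δ1=1101111 Δ2=1100111 Δ3=1000111 | 3Δ
t=7: Δ0=1000111 Δ1=0000111 | 1Δ
t=8: Δ0=0000111 Δ1=1000111 Δ2=1000110 | 2Δ
t=9: Δ0=1000110 Δ1=0000110 | 1Δ

6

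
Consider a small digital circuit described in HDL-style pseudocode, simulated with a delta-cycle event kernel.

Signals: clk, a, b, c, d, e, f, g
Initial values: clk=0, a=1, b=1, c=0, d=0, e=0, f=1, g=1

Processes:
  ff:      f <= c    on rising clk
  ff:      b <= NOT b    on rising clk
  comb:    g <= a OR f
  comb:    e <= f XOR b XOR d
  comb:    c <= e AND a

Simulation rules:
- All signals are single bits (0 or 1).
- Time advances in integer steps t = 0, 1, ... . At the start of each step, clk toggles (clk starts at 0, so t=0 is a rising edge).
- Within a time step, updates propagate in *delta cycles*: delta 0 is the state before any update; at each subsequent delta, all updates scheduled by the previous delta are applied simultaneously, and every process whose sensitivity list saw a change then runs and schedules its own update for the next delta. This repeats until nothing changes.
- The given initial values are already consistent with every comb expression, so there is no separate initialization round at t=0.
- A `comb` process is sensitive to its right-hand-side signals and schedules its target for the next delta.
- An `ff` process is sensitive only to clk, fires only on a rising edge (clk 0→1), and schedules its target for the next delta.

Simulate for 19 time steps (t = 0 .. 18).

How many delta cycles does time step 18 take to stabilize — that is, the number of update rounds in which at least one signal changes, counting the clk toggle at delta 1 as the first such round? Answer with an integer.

4

[bits: f,e,d,g,c,clk,a,b]
t=0: Δ0=10010011 Δ1=10010111 Δ2=00010110 | 2Δ
t=1: Δ0=00010110 Δ1=00010010 | 1Δ
t=2: Δ0=00010010 Δ1=00010110 Δ2=00010111 Δ3=01010111 Δ4=01011111 | 4Δ
t=3: Δ0=01011111 Δ1=01011011 | 1Δ
t=4: Δ0=01011011 Δ1=01011111 Δ2=11011110 | 2Δ
t=5: Δ0=11011110 Δ1=11011010 | 1Δ
t=6: Δ0=11011010 Δ1=11011110 Δ2=11011111 Δ3=10011111 Δ4=10010111 | 4Δ
t=7: Δ0=10010111 Δ1=10010011 | 1Δ
t=8: Δ0=10010011 Δ1=10010111 Δ2=00010110 | 2Δ
t=9: Δ0=00010110 Δ1=00010010 | 1Δ
t=10: Δ0=00010010 Δ1=00010110 Δ2=00010111 Δ3=01010111 Δ4=01011111 | 4Δ
t=11: Δ0=01011111 Δ1=01011011 | 1Δ
t=12: Δ0=01011011 Δ1=01011111 Δ2=11011110 | 2Δ
t=13: Δ0=11011110 Δ1=11011010 | 1Δ
t=14: Δ0=11011010 Δ1=11011110 Δ2=11011111 Δ3=10011111 Δ4=10010111 | 4Δ
t=15: Δ0=10010111 Δ1=10010011 | 1Δ
t=16: Δ0=10010011 Δ1=10010111 Δ2=00010110 | 2Δ
t=17: Δ0=00010110 Δ1=00010010 | 1Δ
t=18: Δ0=00010010 Δ1=00010110 Δ2=00010111 Δ3=01010111 Δ4=01011111 | 4Δ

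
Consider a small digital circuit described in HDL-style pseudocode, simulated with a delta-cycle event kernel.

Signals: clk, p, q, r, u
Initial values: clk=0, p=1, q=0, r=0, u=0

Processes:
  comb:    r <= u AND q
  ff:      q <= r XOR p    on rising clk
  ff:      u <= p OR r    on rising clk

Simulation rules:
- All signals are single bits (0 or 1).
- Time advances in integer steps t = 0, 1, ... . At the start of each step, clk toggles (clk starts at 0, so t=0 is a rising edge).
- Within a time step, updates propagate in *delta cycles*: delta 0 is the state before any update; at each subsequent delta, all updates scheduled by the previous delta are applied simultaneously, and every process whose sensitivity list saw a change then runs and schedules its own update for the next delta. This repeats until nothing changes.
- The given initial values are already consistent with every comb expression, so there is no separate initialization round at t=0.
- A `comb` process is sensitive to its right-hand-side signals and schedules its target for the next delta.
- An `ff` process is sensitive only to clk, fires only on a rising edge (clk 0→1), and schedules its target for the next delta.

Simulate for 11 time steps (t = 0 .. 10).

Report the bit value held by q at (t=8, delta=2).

t=0 Δ0: u=0 q=0 r=0 clk=0 p=1
  Δ1: clk:0→1
  Δ2: u:0→1, q:0→1
  Δ3: r:0→1
  (3Δ to stable)
t=1 Δ0: u=1 q=1 r=1 clk=1 p=1
  Δ1: clk:1→0
  (1Δ to stable)
t=2 Δ0: u=1 q=1 r=1 clk=0 p=1
  Δ1: clk:0→1
  Δ2: q:1→0
  Δ3: r:1→0
  (3Δ to stable)
t=3 Δ0: u=1 q=0 r=0 clk=1 p=1
  Δ1: clk:1→0
  (1Δ to stable)
t=4 Δ0: u=1 q=0 r=0 clk=0 p=1
  Δ1: clk:0→1
  Δ2: q:0→1
  Δ3: r:0→1
  (3Δ to stable)
t=5 Δ0: u=1 q=1 r=1 clk=1 p=1
  Δ1: clk:1→0
  (1Δ to stable)
t=6 Δ0: u=1 q=1 r=1 clk=0 p=1
  Δ1: clk:0→1
  Δ2: q:1→0
  Δ3: r:1→0
  (3Δ to stable)
t=7 Δ0: u=1 q=0 r=0 clk=1 p=1
  Δ1: clk:1→0
  (1Δ to stable)
t=8 Δ0: u=1 q=0 r=0 clk=0 p=1
  Δ1: clk:0→1
  Δ2: q:0→1
  Δ3: r:0→1
  (3Δ to stable)
t=9 Δ0: u=1 q=1 r=1 clk=1 p=1
  Δ1: clk:1→0
  (1Δ to stable)
t=10 Δ0: u=1 q=1 r=1 clk=0 p=1
  Δ1: clk:0→1
  Δ2: q:1→0
  Δ3: r:1→0
  (3Δ to stable)

1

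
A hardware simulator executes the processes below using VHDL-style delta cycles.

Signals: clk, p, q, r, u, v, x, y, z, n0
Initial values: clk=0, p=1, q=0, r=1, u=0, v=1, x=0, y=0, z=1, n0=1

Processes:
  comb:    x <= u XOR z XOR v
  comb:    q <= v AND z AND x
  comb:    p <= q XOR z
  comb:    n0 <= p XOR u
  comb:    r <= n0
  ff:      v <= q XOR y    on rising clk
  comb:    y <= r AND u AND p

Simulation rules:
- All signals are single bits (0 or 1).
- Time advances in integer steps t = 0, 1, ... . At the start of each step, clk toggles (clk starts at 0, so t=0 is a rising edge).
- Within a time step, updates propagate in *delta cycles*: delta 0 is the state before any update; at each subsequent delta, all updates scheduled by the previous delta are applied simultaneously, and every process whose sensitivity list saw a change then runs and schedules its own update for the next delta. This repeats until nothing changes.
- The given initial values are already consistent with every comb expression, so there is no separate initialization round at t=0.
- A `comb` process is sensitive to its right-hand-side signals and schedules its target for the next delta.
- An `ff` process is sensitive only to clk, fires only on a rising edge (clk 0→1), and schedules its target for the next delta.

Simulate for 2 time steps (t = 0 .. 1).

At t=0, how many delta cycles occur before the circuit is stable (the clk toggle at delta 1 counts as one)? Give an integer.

t0.Δ0 p=1 clk=0 r=1 q=0 x=0 z=1 n0=1 u=0 v=1 y=0
t0.Δ1 p=1 clk=1 r=1 q=0 x=0 z=1 n0=1 u=0 v=1 y=0
t0.Δ2 p=1 clk=1 r=1 q=0 x=0 z=1 n0=1 u=0 v=0 y=0
t0.Δ3 p=1 clk=1 r=1 q=0 x=1 z=1 n0=1 u=0 v=0 y=0
t1.Δ0 p=1 clk=1 r=1 q=0 x=1 z=1 n0=1 u=0 v=0 y=0
t1.Δ1 p=1 clk=0 r=1 q=0 x=1 z=1 n0=1 u=0 v=0 y=0

3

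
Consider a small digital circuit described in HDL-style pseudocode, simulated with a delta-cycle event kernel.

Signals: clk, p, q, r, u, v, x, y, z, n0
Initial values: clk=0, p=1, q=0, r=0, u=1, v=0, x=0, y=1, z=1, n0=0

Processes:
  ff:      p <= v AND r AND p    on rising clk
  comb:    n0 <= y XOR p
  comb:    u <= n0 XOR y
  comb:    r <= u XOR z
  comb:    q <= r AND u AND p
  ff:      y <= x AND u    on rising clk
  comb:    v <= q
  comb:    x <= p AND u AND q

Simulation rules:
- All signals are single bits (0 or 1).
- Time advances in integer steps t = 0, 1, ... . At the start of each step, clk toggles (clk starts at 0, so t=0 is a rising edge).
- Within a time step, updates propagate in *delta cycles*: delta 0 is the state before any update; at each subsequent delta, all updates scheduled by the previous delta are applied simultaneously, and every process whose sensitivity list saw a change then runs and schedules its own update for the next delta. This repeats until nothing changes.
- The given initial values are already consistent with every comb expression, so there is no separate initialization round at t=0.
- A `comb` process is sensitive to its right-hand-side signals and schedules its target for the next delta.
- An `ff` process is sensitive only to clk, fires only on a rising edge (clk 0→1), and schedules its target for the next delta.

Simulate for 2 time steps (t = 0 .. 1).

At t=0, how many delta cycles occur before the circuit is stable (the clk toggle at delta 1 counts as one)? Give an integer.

t0.Δ0 p=1 x=0 z=1 q=0 v=0 y=1 u=1 n0=0 r=0 clk=0
t0.Δ1 p=1 x=0 z=1 q=0 v=0 y=1 u=1 n0=0 r=0 clk=1
t0.Δ2 p=0 x=0 z=1 q=0 v=0 y=0 u=1 n0=0 r=0 clk=1
t0.Δ3 p=0 x=0 z=1 q=0 v=0 y=0 u=0 n0=0 r=0 clk=1
t0.Δ4 p=0 x=0 z=1 q=0 v=0 y=0 u=0 n0=0 r=1 clk=1
t1.Δ0 p=0 x=0 z=1 q=0 v=0 y=0 u=0 n0=0 r=1 clk=1
t1.Δ1 p=0 x=0 z=1 q=0 v=0 y=0 u=0 n0=0 r=1 clk=0

4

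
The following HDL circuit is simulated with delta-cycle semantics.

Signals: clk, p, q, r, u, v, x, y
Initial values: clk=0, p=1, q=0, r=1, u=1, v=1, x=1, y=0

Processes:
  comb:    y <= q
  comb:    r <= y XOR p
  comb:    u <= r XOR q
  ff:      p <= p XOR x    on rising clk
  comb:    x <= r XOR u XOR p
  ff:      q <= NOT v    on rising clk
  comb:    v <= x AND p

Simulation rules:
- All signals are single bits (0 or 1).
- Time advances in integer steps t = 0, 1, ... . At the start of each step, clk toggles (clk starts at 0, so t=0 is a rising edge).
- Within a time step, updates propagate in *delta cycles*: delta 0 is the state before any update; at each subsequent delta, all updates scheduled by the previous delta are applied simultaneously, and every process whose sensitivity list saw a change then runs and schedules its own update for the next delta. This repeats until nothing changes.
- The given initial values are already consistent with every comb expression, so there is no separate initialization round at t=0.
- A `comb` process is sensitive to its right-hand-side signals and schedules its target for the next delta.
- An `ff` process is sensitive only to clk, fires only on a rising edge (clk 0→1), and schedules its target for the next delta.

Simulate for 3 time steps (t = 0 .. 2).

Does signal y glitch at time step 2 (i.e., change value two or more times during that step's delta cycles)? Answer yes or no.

[bits: p,u,v,q,y,clk,r,x]
t=0: Δ0=11100011 Δ1=11100111 Δ2=01100111 Δ3=01000100 Δ4=00000101 Δ5=00000100 | 5Δ
t=1: Δ0=00000100 Δ1=00000000 | 1Δ
t=2: Δ0=00000000 Δ1=00000100 Δ2=00010100 Δ3=01011100 Δ4=01011111 Δ5=00011110 Δ6=00011111 | 6Δ

no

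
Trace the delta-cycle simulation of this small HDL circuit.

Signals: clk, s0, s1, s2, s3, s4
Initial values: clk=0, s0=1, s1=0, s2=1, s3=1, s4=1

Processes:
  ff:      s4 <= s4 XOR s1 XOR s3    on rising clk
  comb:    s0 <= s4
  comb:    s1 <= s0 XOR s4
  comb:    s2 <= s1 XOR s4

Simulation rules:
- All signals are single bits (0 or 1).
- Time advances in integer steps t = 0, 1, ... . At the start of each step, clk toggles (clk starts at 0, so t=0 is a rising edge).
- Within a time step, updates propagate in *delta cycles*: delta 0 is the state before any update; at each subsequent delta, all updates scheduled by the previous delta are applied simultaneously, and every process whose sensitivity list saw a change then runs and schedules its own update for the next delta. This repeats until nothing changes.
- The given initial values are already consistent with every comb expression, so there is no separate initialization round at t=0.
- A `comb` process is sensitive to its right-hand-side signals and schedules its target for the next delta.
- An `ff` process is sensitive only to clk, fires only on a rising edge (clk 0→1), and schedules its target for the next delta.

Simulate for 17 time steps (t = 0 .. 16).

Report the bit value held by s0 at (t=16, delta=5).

t0.Δ0 s1=0 s2=1 s0=1 s4=1 clk=0 s3=1
t0.Δ1 s1=0 s2=1 s0=1 s4=1 clk=1 s3=1
t0.Δ2 s1=0 s2=1 s0=1 s4=0 clk=1 s3=1
t0.Δ3 s1=1 s2=0 s0=0 s4=0 clk=1 s3=1
t0.Δ4 s1=0 s2=1 s0=0 s4=0 clk=1 s3=1
t0.Δ5 s1=0 s2=0 s0=0 s4=0 clk=1 s3=1
t1.Δ0 s1=0 s2=0 s0=0 s4=0 clk=1 s3=1
t1.Δ1 s1=0 s2=0 s0=0 s4=0 clk=0 s3=1
t2.Δ0 s1=0 s2=0 s0=0 s4=0 clk=0 s3=1
t2.Δ1 s1=0 s2=0 s0=0 s4=0 clk=1 s3=1
t2.Δ2 s1=0 s2=0 s0=0 s4=1 clk=1 s3=1
t2.Δ3 s1=1 s2=1 s0=1 s4=1 clk=1 s3=1
t2.Δ4 s1=0 s2=0 s0=1 s4=1 clk=1 s3=1
t2.Δ5 s1=0 s2=1 s0=1 s4=1 clk=1 s3=1
t3.Δ0 s1=0 s2=1 s0=1 s4=1 clk=1 s3=1
t3.Δ1 s1=0 s2=1 s0=1 s4=1 clk=0 s3=1
t4.Δ0 s1=0 s2=1 s0=1 s4=1 clk=0 s3=1
t4.Δ1 s1=0 s2=1 s0=1 s4=1 clk=1 s3=1
t4.Δ2 s1=0 s2=1 s0=1 s4=0 clk=1 s3=1
t4.Δ3 s1=1 s2=0 s0=0 s4=0 clk=1 s3=1
t4.Δ4 s1=0 s2=1 s0=0 s4=0 clk=1 s3=1
t4.Δ5 s1=0 s2=0 s0=0 s4=0 clk=1 s3=1
t5.Δ0 s1=0 s2=0 s0=0 s4=0 clk=1 s3=1
t5.Δ1 s1=0 s2=0 s0=0 s4=0 clk=0 s3=1
t6.Δ0 s1=0 s2=0 s0=0 s4=0 clk=0 s3=1
t6.Δ1 s1=0 s2=0 s0=0 s4=0 clk=1 s3=1
t6.Δ2 s1=0 s2=0 s0=0 s4=1 clk=1 s3=1
t6.Δ3 s1=1 s2=1 s0=1 s4=1 clk=1 s3=1
t6.Δ4 s1=0 s2=0 s0=1 s4=1 clk=1 s3=1
t6.Δ5 s1=0 s2=1 s0=1 s4=1 clk=1 s3=1
t7.Δ0 s1=0 s2=1 s0=1 s4=1 clk=1 s3=1
t7.Δ1 s1=0 s2=1 s0=1 s4=1 clk=0 s3=1
t8.Δ0 s1=0 s2=1 s0=1 s4=1 clk=0 s3=1
t8.Δ1 s1=0 s2=1 s0=1 s4=1 clk=1 s3=1
t8.Δ2 s1=0 s2=1 s0=1 s4=0 clk=1 s3=1
t8.Δ3 s1=1 s2=0 s0=0 s4=0 clk=1 s3=1
t8.Δ4 s1=0 s2=1 s0=0 s4=0 clk=1 s3=1
t8.Δ5 s1=0 s2=0 s0=0 s4=0 clk=1 s3=1
t9.Δ0 s1=0 s2=0 s0=0 s4=0 clk=1 s3=1
t9.Δ1 s1=0 s2=0 s0=0 s4=0 clk=0 s3=1
t10.Δ0 s1=0 s2=0 s0=0 s4=0 clk=0 s3=1
t10.Δ1 s1=0 s2=0 s0=0 s4=0 clk=1 s3=1
t10.Δ2 s1=0 s2=0 s0=0 s4=1 clk=1 s3=1
t10.Δ3 s1=1 s2=1 s0=1 s4=1 clk=1 s3=1
t10.Δ4 s1=0 s2=0 s0=1 s4=1 clk=1 s3=1
t10.Δ5 s1=0 s2=1 s0=1 s4=1 clk=1 s3=1
t11.Δ0 s1=0 s2=1 s0=1 s4=1 clk=1 s3=1
t11.Δ1 s1=0 s2=1 s0=1 s4=1 clk=0 s3=1
t12.Δ0 s1=0 s2=1 s0=1 s4=1 clk=0 s3=1
t12.Δ1 s1=0 s2=1 s0=1 s4=1 clk=1 s3=1
t12.Δ2 s1=0 s2=1 s0=1 s4=0 clk=1 s3=1
t12.Δ3 s1=1 s2=0 s0=0 s4=0 clk=1 s3=1
t12.Δ4 s1=0 s2=1 s0=0 s4=0 clk=1 s3=1
t12.Δ5 s1=0 s2=0 s0=0 s4=0 clk=1 s3=1
t13.Δ0 s1=0 s2=0 s0=0 s4=0 clk=1 s3=1
t13.Δ1 s1=0 s2=0 s0=0 s4=0 clk=0 s3=1
t14.Δ0 s1=0 s2=0 s0=0 s4=0 clk=0 s3=1
t14.Δ1 s1=0 s2=0 s0=0 s4=0 clk=1 s3=1
t14.Δ2 s1=0 s2=0 s0=0 s4=1 clk=1 s3=1
t14.Δ3 s1=1 s2=1 s0=1 s4=1 clk=1 s3=1
t14.Δ4 s1=0 s2=0 s0=1 s4=1 clk=1 s3=1
t14.Δ5 s1=0 s2=1 s0=1 s4=1 clk=1 s3=1
t15.Δ0 s1=0 s2=1 s0=1 s4=1 clk=1 s3=1
t15.Δ1 s1=0 s2=1 s0=1 s4=1 clk=0 s3=1
t16.Δ0 s1=0 s2=1 s0=1 s4=1 clk=0 s3=1
t16.Δ1 s1=0 s2=1 s0=1 s4=1 clk=1 s3=1
t16.Δ2 s1=0 s2=1 s0=1 s4=0 clk=1 s3=1
t16.Δ3 s1=1 s2=0 s0=0 s4=0 clk=1 s3=1
t16.Δ4 s1=0 s2=1 s0=0 s4=0 clk=1 s3=1
t16.Δ5 s1=0 s2=0 s0=0 s4=0 clk=1 s3=1

0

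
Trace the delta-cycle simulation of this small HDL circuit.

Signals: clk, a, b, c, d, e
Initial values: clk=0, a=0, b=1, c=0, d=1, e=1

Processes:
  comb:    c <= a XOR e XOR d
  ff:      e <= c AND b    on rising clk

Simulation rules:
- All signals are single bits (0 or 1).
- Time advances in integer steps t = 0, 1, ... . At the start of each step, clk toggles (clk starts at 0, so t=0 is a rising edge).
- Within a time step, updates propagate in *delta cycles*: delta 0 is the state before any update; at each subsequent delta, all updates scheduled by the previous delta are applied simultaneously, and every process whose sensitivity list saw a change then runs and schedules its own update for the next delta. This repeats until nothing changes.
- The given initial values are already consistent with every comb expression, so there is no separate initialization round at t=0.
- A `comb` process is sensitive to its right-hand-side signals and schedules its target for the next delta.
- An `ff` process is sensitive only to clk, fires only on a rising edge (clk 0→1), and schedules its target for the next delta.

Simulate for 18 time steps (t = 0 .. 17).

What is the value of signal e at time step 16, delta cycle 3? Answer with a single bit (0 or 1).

t0.Δ0 b=1 a=0 c=0 e=1 d=1 clk=0
t0.Δ1 b=1 a=0 c=0 e=1 d=1 clk=1
t0.Δ2 b=1 a=0 c=0 e=0 d=1 clk=1
t0.Δ3 b=1 a=0 c=1 e=0 d=1 clk=1
t1.Δ0 b=1 a=0 c=1 e=0 d=1 clk=1
t1.Δ1 b=1 a=0 c=1 e=0 d=1 clk=0
t2.Δ0 b=1 a=0 c=1 e=0 d=1 clk=0
t2.Δ1 b=1 a=0 c=1 e=0 d=1 clk=1
t2.Δ2 b=1 a=0 c=1 e=1 d=1 clk=1
t2.Δ3 b=1 a=0 c=0 e=1 d=1 clk=1
t3.Δ0 b=1 a=0 c=0 e=1 d=1 clk=1
t3.Δ1 b=1 a=0 c=0 e=1 d=1 clk=0
t4.Δ0 b=1 a=0 c=0 e=1 d=1 clk=0
t4.Δ1 b=1 a=0 c=0 e=1 d=1 clk=1
t4.Δ2 b=1 a=0 c=0 e=0 d=1 clk=1
t4.Δ3 b=1 a=0 c=1 e=0 d=1 clk=1
t5.Δ0 b=1 a=0 c=1 e=0 d=1 clk=1
t5.Δ1 b=1 a=0 c=1 e=0 d=1 clk=0
t6.Δ0 b=1 a=0 c=1 e=0 d=1 clk=0
t6.Δ1 b=1 a=0 c=1 e=0 d=1 clk=1
t6.Δ2 b=1 a=0 c=1 e=1 d=1 clk=1
t6.Δ3 b=1 a=0 c=0 e=1 d=1 clk=1
t7.Δ0 b=1 a=0 c=0 e=1 d=1 clk=1
t7.Δ1 b=1 a=0 c=0 e=1 d=1 clk=0
t8.Δ0 b=1 a=0 c=0 e=1 d=1 clk=0
t8.Δ1 b=1 a=0 c=0 e=1 d=1 clk=1
t8.Δ2 b=1 a=0 c=0 e=0 d=1 clk=1
t8.Δ3 b=1 a=0 c=1 e=0 d=1 clk=1
t9.Δ0 b=1 a=0 c=1 e=0 d=1 clk=1
t9.Δ1 b=1 a=0 c=1 e=0 d=1 clk=0
t10.Δ0 b=1 a=0 c=1 e=0 d=1 clk=0
t10.Δ1 b=1 a=0 c=1 e=0 d=1 clk=1
t10.Δ2 b=1 a=0 c=1 e=1 d=1 clk=1
t10.Δ3 b=1 a=0 c=0 e=1 d=1 clk=1
t11.Δ0 b=1 a=0 c=0 e=1 d=1 clk=1
t11.Δ1 b=1 a=0 c=0 e=1 d=1 clk=0
t12.Δ0 b=1 a=0 c=0 e=1 d=1 clk=0
t12.Δ1 b=1 a=0 c=0 e=1 d=1 clk=1
t12.Δ2 b=1 a=0 c=0 e=0 d=1 clk=1
t12.Δ3 b=1 a=0 c=1 e=0 d=1 clk=1
t13.Δ0 b=1 a=0 c=1 e=0 d=1 clk=1
t13.Δ1 b=1 a=0 c=1 e=0 d=1 clk=0
t14.Δ0 b=1 a=0 c=1 e=0 d=1 clk=0
t14.Δ1 b=1 a=0 c=1 e=0 d=1 clk=1
t14.Δ2 b=1 a=0 c=1 e=1 d=1 clk=1
t14.Δ3 b=1 a=0 c=0 e=1 d=1 clk=1
t15.Δ0 b=1 a=0 c=0 e=1 d=1 clk=1
t15.Δ1 b=1 a=0 c=0 e=1 d=1 clk=0
t16.Δ0 b=1 a=0 c=0 e=1 d=1 clk=0
t16.Δ1 b=1 a=0 c=0 e=1 d=1 clk=1
t16.Δ2 b=1 a=0 c=0 e=0 d=1 clk=1
t16.Δ3 b=1 a=0 c=1 e=0 d=1 clk=1
t17.Δ0 b=1 a=0 c=1 e=0 d=1 clk=1
t17.Δ1 b=1 a=0 c=1 e=0 d=1 clk=0

0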